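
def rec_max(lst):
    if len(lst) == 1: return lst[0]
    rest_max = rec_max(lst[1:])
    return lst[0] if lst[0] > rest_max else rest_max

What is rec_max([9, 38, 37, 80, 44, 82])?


rec_max([9, 38, 37, 80, 44, 82]): compare 9 with rec_max([38, 37, 80, 44, 82])
rec_max([38, 37, 80, 44, 82]): compare 38 with rec_max([37, 80, 44, 82])
rec_max([37, 80, 44, 82]): compare 37 with rec_max([80, 44, 82])
rec_max([80, 44, 82]): compare 80 with rec_max([44, 82])
rec_max([44, 82]): compare 44 with rec_max([82])
rec_max([82]) = 82  (base case)
Compare 44 with 82 -> 82
Compare 80 with 82 -> 82
Compare 37 with 82 -> 82
Compare 38 with 82 -> 82
Compare 9 with 82 -> 82

82


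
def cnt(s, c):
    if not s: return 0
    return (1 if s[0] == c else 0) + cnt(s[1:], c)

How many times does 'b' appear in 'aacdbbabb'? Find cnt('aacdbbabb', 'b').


s[0]='a' != 'b' -> 0
s[0]='a' != 'b' -> 0
s[0]='c' != 'b' -> 0
s[0]='d' != 'b' -> 0
s[0]='b' == 'b' -> 1
s[0]='b' == 'b' -> 1
s[0]='a' != 'b' -> 0
s[0]='b' == 'b' -> 1
s[0]='b' == 'b' -> 1
Sum: 0 + 0 + 0 + 0 + 1 + 1 + 0 + 1 + 1 = 4

4


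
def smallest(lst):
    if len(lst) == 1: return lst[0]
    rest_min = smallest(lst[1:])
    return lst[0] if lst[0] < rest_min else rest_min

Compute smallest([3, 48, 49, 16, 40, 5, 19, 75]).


smallest([3, 48, 49, 16, 40, 5, 19, 75]): compare 3 with smallest([48, 49, 16, 40, 5, 19, 75])
smallest([48, 49, 16, 40, 5, 19, 75]): compare 48 with smallest([49, 16, 40, 5, 19, 75])
smallest([49, 16, 40, 5, 19, 75]): compare 49 with smallest([16, 40, 5, 19, 75])
smallest([16, 40, 5, 19, 75]): compare 16 with smallest([40, 5, 19, 75])
smallest([40, 5, 19, 75]): compare 40 with smallest([5, 19, 75])
smallest([5, 19, 75]): compare 5 with smallest([19, 75])
smallest([19, 75]): compare 19 with smallest([75])
smallest([75]) = 75  (base case)
Compare 19 with 75 -> 19
Compare 5 with 19 -> 5
Compare 40 with 5 -> 5
Compare 16 with 5 -> 5
Compare 49 with 5 -> 5
Compare 48 with 5 -> 5
Compare 3 with 5 -> 3

3


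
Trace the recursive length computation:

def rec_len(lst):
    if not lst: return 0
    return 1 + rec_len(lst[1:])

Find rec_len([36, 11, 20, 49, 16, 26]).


rec_len([36, 11, 20, 49, 16, 26]) = 1 + rec_len([11, 20, 49, 16, 26])
rec_len([11, 20, 49, 16, 26]) = 1 + rec_len([20, 49, 16, 26])
rec_len([20, 49, 16, 26]) = 1 + rec_len([49, 16, 26])
rec_len([49, 16, 26]) = 1 + rec_len([16, 26])
rec_len([16, 26]) = 1 + rec_len([26])
rec_len([26]) = 1 + rec_len([])
rec_len([]) = 0  (base case)
Unwinding: 1 + 1 + 1 + 1 + 1 + 1 + 0 = 6

6


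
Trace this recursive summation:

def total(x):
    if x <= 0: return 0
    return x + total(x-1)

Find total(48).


total(48)
= 48 + 47 + 46 + 45 + 44 + 43 + 42 + 41 + 40 + 39 + 38 + 37 + 36 + 35 + 34 + 33 + 32 + 31 + 30 + 29 + 28 + 27 + 26 + 25 + 24 + 23 + 22 + 21 + 20 + 19 + 18 + 17 + 16 + 15 + 14 + 13 + 12 + 11 + 10 + 9 + 8 + 7 + 6 + 5 + 4 + 3 + 2 + 1 + total(0)
= 48 + 47 + 46 + 45 + 44 + 43 + 42 + 41 + 40 + 39 + 38 + 37 + 36 + 35 + 34 + 33 + 32 + 31 + 30 + 29 + 28 + 27 + 26 + 25 + 24 + 23 + 22 + 21 + 20 + 19 + 18 + 17 + 16 + 15 + 14 + 13 + 12 + 11 + 10 + 9 + 8 + 7 + 6 + 5 + 4 + 3 + 2 + 1 + 0
= 1176

1176


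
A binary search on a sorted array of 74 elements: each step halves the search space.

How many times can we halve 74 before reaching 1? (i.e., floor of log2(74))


74 / 2 = 37
37 / 2 = 18
18 / 2 = 9
9 / 2 = 4
4 / 2 = 2
2 / 2 = 1
Reached 1 after 6 halvings

6


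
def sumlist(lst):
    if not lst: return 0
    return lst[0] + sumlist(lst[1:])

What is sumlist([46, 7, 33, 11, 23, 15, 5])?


sumlist([46, 7, 33, 11, 23, 15, 5]) = 46 + sumlist([7, 33, 11, 23, 15, 5])
sumlist([7, 33, 11, 23, 15, 5]) = 7 + sumlist([33, 11, 23, 15, 5])
sumlist([33, 11, 23, 15, 5]) = 33 + sumlist([11, 23, 15, 5])
sumlist([11, 23, 15, 5]) = 11 + sumlist([23, 15, 5])
sumlist([23, 15, 5]) = 23 + sumlist([15, 5])
sumlist([15, 5]) = 15 + sumlist([5])
sumlist([5]) = 5 + sumlist([])
sumlist([]) = 0  (base case)
Total: 46 + 7 + 33 + 11 + 23 + 15 + 5 + 0 = 140

140


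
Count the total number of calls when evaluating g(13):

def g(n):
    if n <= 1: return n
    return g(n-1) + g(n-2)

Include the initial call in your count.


Let C(n) = total calls for g(n)
C(0) = 1, C(1) = 1
C(2) = 1 + C(1) + C(0) = 1 + 1 + 1 = 3
C(3) = 1 + C(2) + C(1) = 1 + 3 + 1 = 5
C(4) = 1 + C(3) + C(2) = 1 + 5 + 3 = 9
C(5) = 1 + C(4) + C(3) = 1 + 9 + 5 = 15
C(6) = 1 + C(5) + C(4) = 1 + 15 + 9 = 25
C(7) = 1 + C(6) + C(5) = 1 + 25 + 15 = 41
C(8) = 1 + C(7) + C(6) = 1 + 41 + 25 = 67
C(9) = 1 + C(8) + C(7) = 1 + 67 + 41 = 109
C(10) = 1 + C(9) + C(8) = 1 + 109 + 67 = 177
C(11) = 1 + C(10) + C(9) = 1 + 177 + 109 = 287
C(12) = 1 + C(11) + C(10) = 1 + 287 + 177 = 465
C(13) = 1 + C(12) + C(11) = 1 + 465 + 287 = 753

753


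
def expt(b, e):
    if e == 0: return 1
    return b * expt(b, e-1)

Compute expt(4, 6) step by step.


expt(4, 6)
= 4 * expt(4, 5)
= 4 * 4 * expt(4, 4)
= 4 * 4 * 4 * expt(4, 3)
= 4 * 4 * 4 * 4 * expt(4, 2)
= 4 * 4 * 4 * 4 * 4 * expt(4, 1)
= 4 * 4 * 4 * 4 * 4 * 4 * expt(4, 0)
= 4 * 4 * 4 * 4 * 4 * 4 * 1
= 4096

4096


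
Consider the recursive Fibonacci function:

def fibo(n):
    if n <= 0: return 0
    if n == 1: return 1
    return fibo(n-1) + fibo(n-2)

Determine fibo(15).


Computing fibo(15) bottom-up:
fibo(0) = 0
fibo(1) = 1
fibo(2) = fibo(1) + fibo(0) = 1 + 0 = 1
fibo(3) = fibo(2) + fibo(1) = 1 + 1 = 2
fibo(4) = fibo(3) + fibo(2) = 2 + 1 = 3
fibo(5) = fibo(4) + fibo(3) = 3 + 2 = 5
fibo(6) = fibo(5) + fibo(4) = 5 + 3 = 8
fibo(7) = fibo(6) + fibo(5) = 8 + 5 = 13
fibo(8) = fibo(7) + fibo(6) = 13 + 8 = 21
fibo(9) = fibo(8) + fibo(7) = 21 + 13 = 34
fibo(10) = fibo(9) + fibo(8) = 34 + 21 = 55
fibo(11) = fibo(10) + fibo(9) = 55 + 34 = 89
fibo(12) = fibo(11) + fibo(10) = 89 + 55 = 144
fibo(13) = fibo(12) + fibo(11) = 144 + 89 = 233
fibo(14) = fibo(13) + fibo(12) = 233 + 144 = 377
fibo(15) = fibo(14) + fibo(13) = 377 + 233 = 610

610


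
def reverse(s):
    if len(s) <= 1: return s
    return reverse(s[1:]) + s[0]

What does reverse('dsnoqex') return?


reverse('dsnoqex') = reverse('snoqex') + 'd'
reverse('snoqex') = reverse('noqex') + 's'
reverse('noqex') = reverse('oqex') + 'n'
reverse('oqex') = reverse('qex') + 'o'
reverse('qex') = reverse('ex') + 'q'
reverse('ex') = reverse('x') + 'e'
reverse('x') = 'x'  (base case)
Concatenating: 'x' + 'e' + 'q' + 'o' + 'n' + 's' + 'd' = 'xeqonsd'

xeqonsd


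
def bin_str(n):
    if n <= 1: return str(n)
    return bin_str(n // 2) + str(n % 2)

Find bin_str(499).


bin_str(499) = bin_str(249) + '1'
bin_str(249) = bin_str(124) + '1'
bin_str(124) = bin_str(62) + '0'
bin_str(62) = bin_str(31) + '0'
bin_str(31) = bin_str(15) + '1'
bin_str(15) = bin_str(7) + '1'
bin_str(7) = bin_str(3) + '1'
bin_str(3) = bin_str(1) + '1'
bin_str(1) = '1'  (base case)
Concatenating: '1' + '1' + '1' + '1' + '1' + '0' + '0' + '1' + '1' = '111110011'

111110011


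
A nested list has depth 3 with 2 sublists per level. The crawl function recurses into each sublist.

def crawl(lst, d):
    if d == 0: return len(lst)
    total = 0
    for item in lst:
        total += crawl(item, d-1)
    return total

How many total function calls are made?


At depth 0 (root): 1 call
At depth 1: each of 1 parents calls crawl on 2 children = 2 calls
At depth 2: each of 2 parents calls crawl on 2 children = 4 calls
At depth 3: each of 4 parents calls crawl on 2 children = 8 calls
Total: 1 + 2 + 4 + 8 = 15

15


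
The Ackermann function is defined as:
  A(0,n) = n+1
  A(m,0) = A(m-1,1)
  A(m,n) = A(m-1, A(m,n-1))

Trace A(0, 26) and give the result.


A(0, 26) = 27
Result: A(0, 26) = 27

27


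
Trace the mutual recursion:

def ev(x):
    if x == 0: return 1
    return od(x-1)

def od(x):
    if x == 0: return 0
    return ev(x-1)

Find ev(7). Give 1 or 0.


ev(7) = od(6)
od(6) = ev(5)
ev(5) = od(4)
od(4) = ev(3)
ev(3) = od(2)
od(2) = ev(1)
ev(1) = od(0)
od(0) = 0  (base case)
Result: 0

0


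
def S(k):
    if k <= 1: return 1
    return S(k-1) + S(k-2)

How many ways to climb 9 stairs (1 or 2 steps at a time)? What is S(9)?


Building up from base cases:
S(0) = 1
S(1) = 1
S(2) = S(1) + S(0) = 1 + 1 = 2
S(3) = S(2) + S(1) = 2 + 1 = 3
S(4) = S(3) + S(2) = 3 + 2 = 5
S(5) = S(4) + S(3) = 5 + 3 = 8
S(6) = S(5) + S(4) = 8 + 5 = 13
S(7) = S(6) + S(5) = 13 + 8 = 21
S(8) = S(7) + S(6) = 21 + 13 = 34
S(9) = S(8) + S(7) = 34 + 21 = 55

55


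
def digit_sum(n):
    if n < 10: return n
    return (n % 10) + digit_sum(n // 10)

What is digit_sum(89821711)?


digit_sum(89821711) = 1 + digit_sum(8982171)
digit_sum(8982171) = 1 + digit_sum(898217)
digit_sum(898217) = 7 + digit_sum(89821)
digit_sum(89821) = 1 + digit_sum(8982)
digit_sum(8982) = 2 + digit_sum(898)
digit_sum(898) = 8 + digit_sum(89)
digit_sum(89) = 9 + digit_sum(8)
digit_sum(8) = 8  (base case)
Total: 1 + 1 + 7 + 1 + 2 + 8 + 9 + 8 = 37

37


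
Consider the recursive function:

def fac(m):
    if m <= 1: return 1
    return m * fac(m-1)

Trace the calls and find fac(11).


fac(11)
= 11 * fac(10)
= 11 * 10 * fac(9)
= 11 * 10 * 9 * fac(8)
= 11 * 10 * 9 * 8 * fac(7)
= 11 * 10 * 9 * 8 * 7 * fac(6)
= 11 * 10 * 9 * 8 * 7 * 6 * fac(5)
= 11 * 10 * 9 * 8 * 7 * 6 * 5 * fac(4)
= 11 * 10 * 9 * 8 * 7 * 6 * 5 * 4 * fac(3)
= 11 * 10 * 9 * 8 * 7 * 6 * 5 * 4 * 3 * fac(2)
= 11 * 10 * 9 * 8 * 7 * 6 * 5 * 4 * 3 * 2 * fac(1)
= 11 * 10 * 9 * 8 * 7 * 6 * 5 * 4 * 3 * 2 * 1
= 39916800

39916800


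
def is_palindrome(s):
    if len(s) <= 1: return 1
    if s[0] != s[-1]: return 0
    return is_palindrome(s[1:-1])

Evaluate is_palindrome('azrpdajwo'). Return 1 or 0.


is_palindrome('azrpdajwo'): s[0]='a' != s[-1]='o' -> return 0
Result: 0 (not a palindrome)

0


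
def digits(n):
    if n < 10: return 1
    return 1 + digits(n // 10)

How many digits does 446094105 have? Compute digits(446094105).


digits(446094105) = 1 + digits(44609410)
digits(44609410) = 1 + digits(4460941)
digits(4460941) = 1 + digits(446094)
digits(446094) = 1 + digits(44609)
digits(44609) = 1 + digits(4460)
digits(4460) = 1 + digits(446)
digits(446) = 1 + digits(44)
digits(44) = 1 + digits(4)
digits(4) = 1  (base case: 4 < 10)
Unwinding: 1 + 1 + 1 + 1 + 1 + 1 + 1 + 1 + 1 = 9

9


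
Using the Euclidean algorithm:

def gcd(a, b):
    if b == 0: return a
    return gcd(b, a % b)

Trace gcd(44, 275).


gcd(44, 275) = gcd(275, 44)
gcd(275, 44) = gcd(44, 11)
gcd(44, 11) = gcd(11, 0)
gcd(11, 0) = 11  (base case)

11


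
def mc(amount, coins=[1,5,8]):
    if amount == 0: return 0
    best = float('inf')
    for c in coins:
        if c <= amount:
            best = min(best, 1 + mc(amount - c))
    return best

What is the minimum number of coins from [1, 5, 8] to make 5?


Building up with DP:
mc(0) = 0
mc(1) = min(1+mc(0)=1+0=1) = 1
mc(2) = min(1+mc(1)=1+1=2) = 2
mc(3) = min(1+mc(2)=1+2=3) = 3
mc(4) = min(1+mc(3)=1+3=4) = 4
mc(5) = min(1+mc(4)=1+4=5, 1+mc(0)=1+0=1) = 1

1


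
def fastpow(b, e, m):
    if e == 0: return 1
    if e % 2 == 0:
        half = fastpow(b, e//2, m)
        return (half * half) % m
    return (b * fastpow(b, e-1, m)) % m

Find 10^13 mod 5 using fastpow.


fastpow(10, 13, 5): e is odd, compute fastpow(10, 12, 5)
  fastpow(10, 12, 5): e is even, compute fastpow(10, 6, 5)
    fastpow(10, 6, 5): e is even, compute fastpow(10, 3, 5)
      fastpow(10, 3, 5): e is odd, compute fastpow(10, 2, 5)
        fastpow(10, 2, 5): e is even, compute fastpow(10, 1, 5)
          fastpow(10, 1, 5): e is odd, compute fastpow(10, 0, 5)
          fastpow(10, 0, 5) = 1
          (10 * 1) % 5 = 0
        half=0, (0*0) % 5 = 0
      (10 * 0) % 5 = 0
    half=0, (0*0) % 5 = 0
  half=0, (0*0) % 5 = 0
(10 * 0) % 5 = 0

0


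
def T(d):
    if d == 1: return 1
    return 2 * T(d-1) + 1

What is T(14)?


T(14) = 2 * T(13) + 1
T(13) = 2 * T(12) + 1
T(12) = 2 * T(11) + 1
T(11) = 2 * T(10) + 1
T(10) = 2 * T(9) + 1
T(9) = 2 * T(8) + 1
T(8) = 2 * T(7) + 1
T(7) = 2 * T(6) + 1
T(6) = 2 * T(5) + 1
T(5) = 2 * T(4) + 1
T(4) = 2 * T(3) + 1
T(3) = 2 * T(2) + 1
T(2) = 2 * T(1) + 1
T(1) = 1  (base case)
T(2) = 2 * 1 + 1 = 3
T(3) = 2 * 3 + 1 = 7
T(4) = 2 * 7 + 1 = 15
T(5) = 2 * 15 + 1 = 31
T(6) = 2 * 31 + 1 = 63
T(7) = 2 * 63 + 1 = 127
T(8) = 2 * 127 + 1 = 255
T(9) = 2 * 255 + 1 = 511
T(10) = 2 * 511 + 1 = 1023
T(11) = 2 * 1023 + 1 = 2047
T(12) = 2 * 2047 + 1 = 4095
T(13) = 2 * 4095 + 1 = 8191
T(14) = 2 * 8191 + 1 = 16383

16383


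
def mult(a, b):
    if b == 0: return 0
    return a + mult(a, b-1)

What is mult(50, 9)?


mult(50, 9) = 50 + mult(50, 8)
mult(50, 8) = 50 + mult(50, 7)
mult(50, 7) = 50 + mult(50, 6)
mult(50, 6) = 50 + mult(50, 5)
mult(50, 5) = 50 + mult(50, 4)
mult(50, 4) = 50 + mult(50, 3)
mult(50, 3) = 50 + mult(50, 2)
mult(50, 2) = 50 + mult(50, 1)
mult(50, 1) = 50 + mult(50, 0)
mult(50, 0) = 0  (base case)
Total: 50 + 50 + 50 + 50 + 50 + 50 + 50 + 50 + 50 + 0 = 450

450


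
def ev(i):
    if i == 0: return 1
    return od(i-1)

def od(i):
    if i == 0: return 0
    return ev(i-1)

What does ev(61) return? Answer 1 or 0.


ev(61) = od(60)
od(60) = ev(59)
ev(59) = od(58)
od(58) = ev(57)
ev(57) = od(56)
od(56) = ev(55)
ev(55) = od(54)
od(54) = ev(53)
ev(53) = od(52)
od(52) = ev(51)
ev(51) = od(50)
od(50) = ev(49)
ev(49) = od(48)
od(48) = ev(47)
ev(47) = od(46)
od(46) = ev(45)
ev(45) = od(44)
od(44) = ev(43)
ev(43) = od(42)
od(42) = ev(41)
ev(41) = od(40)
od(40) = ev(39)
ev(39) = od(38)
od(38) = ev(37)
ev(37) = od(36)
od(36) = ev(35)
ev(35) = od(34)
od(34) = ev(33)
ev(33) = od(32)
od(32) = ev(31)
ev(31) = od(30)
od(30) = ev(29)
ev(29) = od(28)
od(28) = ev(27)
ev(27) = od(26)
od(26) = ev(25)
ev(25) = od(24)
od(24) = ev(23)
ev(23) = od(22)
od(22) = ev(21)
ev(21) = od(20)
od(20) = ev(19)
ev(19) = od(18)
od(18) = ev(17)
ev(17) = od(16)
od(16) = ev(15)
ev(15) = od(14)
od(14) = ev(13)
ev(13) = od(12)
od(12) = ev(11)
ev(11) = od(10)
od(10) = ev(9)
ev(9) = od(8)
od(8) = ev(7)
ev(7) = od(6)
od(6) = ev(5)
ev(5) = od(4)
od(4) = ev(3)
ev(3) = od(2)
od(2) = ev(1)
ev(1) = od(0)
od(0) = 0  (base case)
Result: 0

0


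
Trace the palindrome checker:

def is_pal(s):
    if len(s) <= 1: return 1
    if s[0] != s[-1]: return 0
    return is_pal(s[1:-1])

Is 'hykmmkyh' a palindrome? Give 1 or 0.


is_pal('hykmmkyh'): s[0]='h' == s[-1]='h' -> check is_pal('ykmmky')
is_pal('ykmmky'): s[0]='y' == s[-1]='y' -> check is_pal('kmmk')
is_pal('kmmk'): s[0]='k' == s[-1]='k' -> check is_pal('mm')
is_pal('mm'): s[0]='m' == s[-1]='m' -> check is_pal('')
is_pal(''): len <= 1 -> return 1  (base case)
Result: 1 (palindrome)

1


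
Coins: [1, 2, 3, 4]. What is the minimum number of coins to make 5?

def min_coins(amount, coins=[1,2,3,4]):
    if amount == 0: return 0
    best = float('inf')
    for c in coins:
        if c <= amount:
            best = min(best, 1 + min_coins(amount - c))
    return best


Building up with DP:
min_coins(0) = 0
min_coins(1) = min(1+min_coins(0)=1+0=1) = 1
min_coins(2) = min(1+min_coins(1)=1+1=2, 1+min_coins(0)=1+0=1) = 1
min_coins(3) = min(1+min_coins(2)=1+1=2, 1+min_coins(1)=1+1=2, 1+min_coins(0)=1+0=1) = 1
min_coins(4) = min(1+min_coins(3)=1+1=2, 1+min_coins(2)=1+1=2, 1+min_coins(1)=1+1=2, 1+min_coins(0)=1+0=1) = 1
min_coins(5) = min(1+min_coins(4)=1+1=2, 1+min_coins(3)=1+1=2, 1+min_coins(2)=1+1=2, 1+min_coins(1)=1+1=2) = 2

2


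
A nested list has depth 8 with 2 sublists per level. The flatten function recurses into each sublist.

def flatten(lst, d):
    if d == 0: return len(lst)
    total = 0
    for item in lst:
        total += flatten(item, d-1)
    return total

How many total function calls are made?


At depth 0 (root): 1 call
At depth 1: each of 1 parents calls flatten on 2 children = 2 calls
At depth 2: each of 2 parents calls flatten on 2 children = 4 calls
At depth 3: each of 4 parents calls flatten on 2 children = 8 calls
At depth 4: each of 8 parents calls flatten on 2 children = 16 calls
At depth 5: each of 16 parents calls flatten on 2 children = 32 calls
At depth 6: each of 32 parents calls flatten on 2 children = 64 calls
At depth 7: each of 64 parents calls flatten on 2 children = 128 calls
At depth 8: each of 128 parents calls flatten on 2 children = 256 calls
Total: 1 + 2 + 4 + 8 + 16 + 32 + 64 + 128 + 256 = 511

511


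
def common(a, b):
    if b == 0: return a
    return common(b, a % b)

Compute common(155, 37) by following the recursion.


common(155, 37) = common(37, 7)
common(37, 7) = common(7, 2)
common(7, 2) = common(2, 1)
common(2, 1) = common(1, 0)
common(1, 0) = 1  (base case)

1


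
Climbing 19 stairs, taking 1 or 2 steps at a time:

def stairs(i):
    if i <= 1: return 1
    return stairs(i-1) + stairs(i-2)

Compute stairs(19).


Building up from base cases:
stairs(0) = 1
stairs(1) = 1
stairs(2) = stairs(1) + stairs(0) = 1 + 1 = 2
stairs(3) = stairs(2) + stairs(1) = 2 + 1 = 3
stairs(4) = stairs(3) + stairs(2) = 3 + 2 = 5
stairs(5) = stairs(4) + stairs(3) = 5 + 3 = 8
stairs(6) = stairs(5) + stairs(4) = 8 + 5 = 13
stairs(7) = stairs(6) + stairs(5) = 13 + 8 = 21
stairs(8) = stairs(7) + stairs(6) = 21 + 13 = 34
stairs(9) = stairs(8) + stairs(7) = 34 + 21 = 55
stairs(10) = stairs(9) + stairs(8) = 55 + 34 = 89
stairs(11) = stairs(10) + stairs(9) = 89 + 55 = 144
stairs(12) = stairs(11) + stairs(10) = 144 + 89 = 233
stairs(13) = stairs(12) + stairs(11) = 233 + 144 = 377
stairs(14) = stairs(13) + stairs(12) = 377 + 233 = 610
stairs(15) = stairs(14) + stairs(13) = 610 + 377 = 987
stairs(16) = stairs(15) + stairs(14) = 987 + 610 = 1597
stairs(17) = stairs(16) + stairs(15) = 1597 + 987 = 2584
stairs(18) = stairs(17) + stairs(16) = 2584 + 1597 = 4181
stairs(19) = stairs(18) + stairs(17) = 4181 + 2584 = 6765

6765


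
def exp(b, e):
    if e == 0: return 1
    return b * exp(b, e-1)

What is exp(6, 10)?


exp(6, 10)
= 6 * exp(6, 9)
= 6 * 6 * exp(6, 8)
= 6 * 6 * 6 * exp(6, 7)
= 6 * 6 * 6 * 6 * exp(6, 6)
= 6 * 6 * 6 * 6 * 6 * exp(6, 5)
= 6 * 6 * 6 * 6 * 6 * 6 * exp(6, 4)
= 6 * 6 * 6 * 6 * 6 * 6 * 6 * exp(6, 3)
= 6 * 6 * 6 * 6 * 6 * 6 * 6 * 6 * exp(6, 2)
= 6 * 6 * 6 * 6 * 6 * 6 * 6 * 6 * 6 * exp(6, 1)
= 6 * 6 * 6 * 6 * 6 * 6 * 6 * 6 * 6 * 6 * exp(6, 0)
= 6 * 6 * 6 * 6 * 6 * 6 * 6 * 6 * 6 * 6 * 1
= 60466176

60466176


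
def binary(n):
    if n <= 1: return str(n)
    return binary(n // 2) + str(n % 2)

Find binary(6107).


binary(6107) = binary(3053) + '1'
binary(3053) = binary(1526) + '1'
binary(1526) = binary(763) + '0'
binary(763) = binary(381) + '1'
binary(381) = binary(190) + '1'
binary(190) = binary(95) + '0'
binary(95) = binary(47) + '1'
binary(47) = binary(23) + '1'
binary(23) = binary(11) + '1'
binary(11) = binary(5) + '1'
binary(5) = binary(2) + '1'
binary(2) = binary(1) + '0'
binary(1) = '1'  (base case)
Concatenating: '1' + '0' + '1' + '1' + '1' + '1' + '1' + '0' + '1' + '1' + '0' + '1' + '1' = '1011111011011'

1011111011011


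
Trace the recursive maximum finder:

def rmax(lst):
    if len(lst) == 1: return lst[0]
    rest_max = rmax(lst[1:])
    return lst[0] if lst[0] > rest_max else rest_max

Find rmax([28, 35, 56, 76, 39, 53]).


rmax([28, 35, 56, 76, 39, 53]): compare 28 with rmax([35, 56, 76, 39, 53])
rmax([35, 56, 76, 39, 53]): compare 35 with rmax([56, 76, 39, 53])
rmax([56, 76, 39, 53]): compare 56 with rmax([76, 39, 53])
rmax([76, 39, 53]): compare 76 with rmax([39, 53])
rmax([39, 53]): compare 39 with rmax([53])
rmax([53]) = 53  (base case)
Compare 39 with 53 -> 53
Compare 76 with 53 -> 76
Compare 56 with 76 -> 76
Compare 35 with 76 -> 76
Compare 28 with 76 -> 76

76


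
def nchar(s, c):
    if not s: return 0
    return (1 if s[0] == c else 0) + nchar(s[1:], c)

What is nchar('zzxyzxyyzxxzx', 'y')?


s[0]='z' != 'y' -> 0
s[0]='z' != 'y' -> 0
s[0]='x' != 'y' -> 0
s[0]='y' == 'y' -> 1
s[0]='z' != 'y' -> 0
s[0]='x' != 'y' -> 0
s[0]='y' == 'y' -> 1
s[0]='y' == 'y' -> 1
s[0]='z' != 'y' -> 0
s[0]='x' != 'y' -> 0
s[0]='x' != 'y' -> 0
s[0]='z' != 'y' -> 0
s[0]='x' != 'y' -> 0
Sum: 0 + 0 + 0 + 1 + 0 + 0 + 1 + 1 + 0 + 0 + 0 + 0 + 0 = 3

3


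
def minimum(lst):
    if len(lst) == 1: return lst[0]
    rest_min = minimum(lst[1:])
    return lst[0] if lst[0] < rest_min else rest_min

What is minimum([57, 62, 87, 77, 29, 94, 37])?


minimum([57, 62, 87, 77, 29, 94, 37]): compare 57 with minimum([62, 87, 77, 29, 94, 37])
minimum([62, 87, 77, 29, 94, 37]): compare 62 with minimum([87, 77, 29, 94, 37])
minimum([87, 77, 29, 94, 37]): compare 87 with minimum([77, 29, 94, 37])
minimum([77, 29, 94, 37]): compare 77 with minimum([29, 94, 37])
minimum([29, 94, 37]): compare 29 with minimum([94, 37])
minimum([94, 37]): compare 94 with minimum([37])
minimum([37]) = 37  (base case)
Compare 94 with 37 -> 37
Compare 29 with 37 -> 29
Compare 77 with 29 -> 29
Compare 87 with 29 -> 29
Compare 62 with 29 -> 29
Compare 57 with 29 -> 29

29


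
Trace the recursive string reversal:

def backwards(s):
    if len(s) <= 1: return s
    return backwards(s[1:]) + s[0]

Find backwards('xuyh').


backwards('xuyh') = backwards('uyh') + 'x'
backwards('uyh') = backwards('yh') + 'u'
backwards('yh') = backwards('h') + 'y'
backwards('h') = 'h'  (base case)
Concatenating: 'h' + 'y' + 'u' + 'x' = 'hyux'

hyux


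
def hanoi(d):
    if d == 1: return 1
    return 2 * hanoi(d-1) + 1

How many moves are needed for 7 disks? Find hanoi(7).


hanoi(7) = 2 * hanoi(6) + 1
hanoi(6) = 2 * hanoi(5) + 1
hanoi(5) = 2 * hanoi(4) + 1
hanoi(4) = 2 * hanoi(3) + 1
hanoi(3) = 2 * hanoi(2) + 1
hanoi(2) = 2 * hanoi(1) + 1
hanoi(1) = 1  (base case)
hanoi(2) = 2 * 1 + 1 = 3
hanoi(3) = 2 * 3 + 1 = 7
hanoi(4) = 2 * 7 + 1 = 15
hanoi(5) = 2 * 15 + 1 = 31
hanoi(6) = 2 * 31 + 1 = 63
hanoi(7) = 2 * 63 + 1 = 127

127


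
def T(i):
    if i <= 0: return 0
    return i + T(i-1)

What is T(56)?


T(56)
= 56 + 55 + 54 + 53 + 52 + 51 + 50 + 49 + 48 + 47 + 46 + 45 + 44 + 43 + 42 + 41 + 40 + 39 + 38 + 37 + 36 + 35 + 34 + 33 + 32 + 31 + 30 + 29 + 28 + 27 + 26 + 25 + 24 + 23 + 22 + 21 + 20 + 19 + 18 + 17 + 16 + 15 + 14 + 13 + 12 + 11 + 10 + 9 + 8 + 7 + 6 + 5 + 4 + 3 + 2 + 1 + T(0)
= 56 + 55 + 54 + 53 + 52 + 51 + 50 + 49 + 48 + 47 + 46 + 45 + 44 + 43 + 42 + 41 + 40 + 39 + 38 + 37 + 36 + 35 + 34 + 33 + 32 + 31 + 30 + 29 + 28 + 27 + 26 + 25 + 24 + 23 + 22 + 21 + 20 + 19 + 18 + 17 + 16 + 15 + 14 + 13 + 12 + 11 + 10 + 9 + 8 + 7 + 6 + 5 + 4 + 3 + 2 + 1 + 0
= 1596

1596


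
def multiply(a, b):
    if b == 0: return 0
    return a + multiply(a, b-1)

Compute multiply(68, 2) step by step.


multiply(68, 2) = 68 + multiply(68, 1)
multiply(68, 1) = 68 + multiply(68, 0)
multiply(68, 0) = 0  (base case)
Total: 68 + 68 + 0 = 136

136


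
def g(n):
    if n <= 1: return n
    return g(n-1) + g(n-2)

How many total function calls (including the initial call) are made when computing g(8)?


Let C(n) = total calls for g(n)
C(0) = 1, C(1) = 1
C(2) = 1 + C(1) + C(0) = 1 + 1 + 1 = 3
C(3) = 1 + C(2) + C(1) = 1 + 3 + 1 = 5
C(4) = 1 + C(3) + C(2) = 1 + 5 + 3 = 9
C(5) = 1 + C(4) + C(3) = 1 + 9 + 5 = 15
C(6) = 1 + C(5) + C(4) = 1 + 15 + 9 = 25
C(7) = 1 + C(6) + C(5) = 1 + 25 + 15 = 41
C(8) = 1 + C(7) + C(6) = 1 + 41 + 25 = 67

67


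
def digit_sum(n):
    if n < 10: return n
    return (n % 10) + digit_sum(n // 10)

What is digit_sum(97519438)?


digit_sum(97519438) = 8 + digit_sum(9751943)
digit_sum(9751943) = 3 + digit_sum(975194)
digit_sum(975194) = 4 + digit_sum(97519)
digit_sum(97519) = 9 + digit_sum(9751)
digit_sum(9751) = 1 + digit_sum(975)
digit_sum(975) = 5 + digit_sum(97)
digit_sum(97) = 7 + digit_sum(9)
digit_sum(9) = 9  (base case)
Total: 8 + 3 + 4 + 9 + 1 + 5 + 7 + 9 = 46

46


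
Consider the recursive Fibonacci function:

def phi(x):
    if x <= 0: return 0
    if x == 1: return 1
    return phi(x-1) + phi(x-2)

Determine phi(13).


Computing phi(13) bottom-up:
phi(0) = 0
phi(1) = 1
phi(2) = phi(1) + phi(0) = 1 + 0 = 1
phi(3) = phi(2) + phi(1) = 1 + 1 = 2
phi(4) = phi(3) + phi(2) = 2 + 1 = 3
phi(5) = phi(4) + phi(3) = 3 + 2 = 5
phi(6) = phi(5) + phi(4) = 5 + 3 = 8
phi(7) = phi(6) + phi(5) = 8 + 5 = 13
phi(8) = phi(7) + phi(6) = 13 + 8 = 21
phi(9) = phi(8) + phi(7) = 21 + 13 = 34
phi(10) = phi(9) + phi(8) = 34 + 21 = 55
phi(11) = phi(10) + phi(9) = 55 + 34 = 89
phi(12) = phi(11) + phi(10) = 89 + 55 = 144
phi(13) = phi(12) + phi(11) = 144 + 89 = 233

233


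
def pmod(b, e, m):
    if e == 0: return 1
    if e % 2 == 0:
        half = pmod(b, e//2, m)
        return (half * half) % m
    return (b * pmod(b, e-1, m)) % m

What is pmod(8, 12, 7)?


pmod(8, 12, 7): e is even, compute pmod(8, 6, 7)
  pmod(8, 6, 7): e is even, compute pmod(8, 3, 7)
    pmod(8, 3, 7): e is odd, compute pmod(8, 2, 7)
      pmod(8, 2, 7): e is even, compute pmod(8, 1, 7)
        pmod(8, 1, 7): e is odd, compute pmod(8, 0, 7)
          pmod(8, 0, 7) = 1
        (8 * 1) % 7 = 1
      half=1, (1*1) % 7 = 1
    (8 * 1) % 7 = 1
  half=1, (1*1) % 7 = 1
half=1, (1*1) % 7 = 1

1


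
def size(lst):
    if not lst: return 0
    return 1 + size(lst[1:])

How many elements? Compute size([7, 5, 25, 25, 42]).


size([7, 5, 25, 25, 42]) = 1 + size([5, 25, 25, 42])
size([5, 25, 25, 42]) = 1 + size([25, 25, 42])
size([25, 25, 42]) = 1 + size([25, 42])
size([25, 42]) = 1 + size([42])
size([42]) = 1 + size([])
size([]) = 0  (base case)
Unwinding: 1 + 1 + 1 + 1 + 1 + 0 = 5

5


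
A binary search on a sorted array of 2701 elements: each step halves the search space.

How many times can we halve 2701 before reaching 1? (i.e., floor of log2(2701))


2701 / 2 = 1350
1350 / 2 = 675
675 / 2 = 337
337 / 2 = 168
168 / 2 = 84
84 / 2 = 42
42 / 2 = 21
21 / 2 = 10
10 / 2 = 5
5 / 2 = 2
2 / 2 = 1
Reached 1 after 11 halvings

11


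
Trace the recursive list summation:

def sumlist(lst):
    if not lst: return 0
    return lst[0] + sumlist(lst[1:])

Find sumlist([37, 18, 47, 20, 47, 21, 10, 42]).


sumlist([37, 18, 47, 20, 47, 21, 10, 42]) = 37 + sumlist([18, 47, 20, 47, 21, 10, 42])
sumlist([18, 47, 20, 47, 21, 10, 42]) = 18 + sumlist([47, 20, 47, 21, 10, 42])
sumlist([47, 20, 47, 21, 10, 42]) = 47 + sumlist([20, 47, 21, 10, 42])
sumlist([20, 47, 21, 10, 42]) = 20 + sumlist([47, 21, 10, 42])
sumlist([47, 21, 10, 42]) = 47 + sumlist([21, 10, 42])
sumlist([21, 10, 42]) = 21 + sumlist([10, 42])
sumlist([10, 42]) = 10 + sumlist([42])
sumlist([42]) = 42 + sumlist([])
sumlist([]) = 0  (base case)
Total: 37 + 18 + 47 + 20 + 47 + 21 + 10 + 42 + 0 = 242

242


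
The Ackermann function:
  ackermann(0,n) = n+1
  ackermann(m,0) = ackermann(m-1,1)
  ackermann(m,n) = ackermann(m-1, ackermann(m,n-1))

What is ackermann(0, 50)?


ackermann(0, 50) = 51
Result: ackermann(0, 50) = 51

51


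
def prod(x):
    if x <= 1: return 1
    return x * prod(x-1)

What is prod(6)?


prod(6)
= 6 * prod(5)
= 6 * 5 * prod(4)
= 6 * 5 * 4 * prod(3)
= 6 * 5 * 4 * 3 * prod(2)
= 6 * 5 * 4 * 3 * 2 * prod(1)
= 6 * 5 * 4 * 3 * 2 * 1
= 720

720


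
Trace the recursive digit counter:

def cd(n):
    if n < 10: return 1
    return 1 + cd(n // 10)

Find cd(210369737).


cd(210369737) = 1 + cd(21036973)
cd(21036973) = 1 + cd(2103697)
cd(2103697) = 1 + cd(210369)
cd(210369) = 1 + cd(21036)
cd(21036) = 1 + cd(2103)
cd(2103) = 1 + cd(210)
cd(210) = 1 + cd(21)
cd(21) = 1 + cd(2)
cd(2) = 1  (base case: 2 < 10)
Unwinding: 1 + 1 + 1 + 1 + 1 + 1 + 1 + 1 + 1 = 9

9


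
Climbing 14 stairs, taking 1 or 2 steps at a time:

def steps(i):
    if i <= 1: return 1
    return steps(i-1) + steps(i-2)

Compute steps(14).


Building up from base cases:
steps(0) = 1
steps(1) = 1
steps(2) = steps(1) + steps(0) = 1 + 1 = 2
steps(3) = steps(2) + steps(1) = 2 + 1 = 3
steps(4) = steps(3) + steps(2) = 3 + 2 = 5
steps(5) = steps(4) + steps(3) = 5 + 3 = 8
steps(6) = steps(5) + steps(4) = 8 + 5 = 13
steps(7) = steps(6) + steps(5) = 13 + 8 = 21
steps(8) = steps(7) + steps(6) = 21 + 13 = 34
steps(9) = steps(8) + steps(7) = 34 + 21 = 55
steps(10) = steps(9) + steps(8) = 55 + 34 = 89
steps(11) = steps(10) + steps(9) = 89 + 55 = 144
steps(12) = steps(11) + steps(10) = 144 + 89 = 233
steps(13) = steps(12) + steps(11) = 233 + 144 = 377
steps(14) = steps(13) + steps(12) = 377 + 233 = 610

610


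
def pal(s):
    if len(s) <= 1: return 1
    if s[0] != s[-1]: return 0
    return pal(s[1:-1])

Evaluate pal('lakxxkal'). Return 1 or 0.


pal('lakxxkal'): s[0]='l' == s[-1]='l' -> check pal('akxxka')
pal('akxxka'): s[0]='a' == s[-1]='a' -> check pal('kxxk')
pal('kxxk'): s[0]='k' == s[-1]='k' -> check pal('xx')
pal('xx'): s[0]='x' == s[-1]='x' -> check pal('')
pal(''): len <= 1 -> return 1  (base case)
Result: 1 (palindrome)

1


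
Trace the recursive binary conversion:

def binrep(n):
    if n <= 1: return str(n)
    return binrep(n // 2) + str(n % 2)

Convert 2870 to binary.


binrep(2870) = binrep(1435) + '0'
binrep(1435) = binrep(717) + '1'
binrep(717) = binrep(358) + '1'
binrep(358) = binrep(179) + '0'
binrep(179) = binrep(89) + '1'
binrep(89) = binrep(44) + '1'
binrep(44) = binrep(22) + '0'
binrep(22) = binrep(11) + '0'
binrep(11) = binrep(5) + '1'
binrep(5) = binrep(2) + '1'
binrep(2) = binrep(1) + '0'
binrep(1) = '1'  (base case)
Concatenating: '1' + '0' + '1' + '1' + '0' + '0' + '1' + '1' + '0' + '1' + '1' + '0' = '101100110110'

101100110110


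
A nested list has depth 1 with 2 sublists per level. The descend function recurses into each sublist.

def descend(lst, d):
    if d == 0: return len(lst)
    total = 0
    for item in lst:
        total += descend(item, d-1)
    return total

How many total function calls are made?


At depth 0 (root): 1 call
At depth 1: each of 1 parents calls descend on 2 children = 2 calls
Total: 1 + 2 = 3

3


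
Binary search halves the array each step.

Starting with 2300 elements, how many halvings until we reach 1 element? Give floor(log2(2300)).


2300 / 2 = 1150
1150 / 2 = 575
575 / 2 = 287
287 / 2 = 143
143 / 2 = 71
71 / 2 = 35
35 / 2 = 17
17 / 2 = 8
8 / 2 = 4
4 / 2 = 2
2 / 2 = 1
Reached 1 after 11 halvings

11


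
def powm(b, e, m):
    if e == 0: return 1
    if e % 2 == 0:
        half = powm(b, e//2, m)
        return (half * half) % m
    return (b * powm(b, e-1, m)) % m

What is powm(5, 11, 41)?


powm(5, 11, 41): e is odd, compute powm(5, 10, 41)
  powm(5, 10, 41): e is even, compute powm(5, 5, 41)
    powm(5, 5, 41): e is odd, compute powm(5, 4, 41)
      powm(5, 4, 41): e is even, compute powm(5, 2, 41)
        powm(5, 2, 41): e is even, compute powm(5, 1, 41)
          powm(5, 1, 41): e is odd, compute powm(5, 0, 41)
          powm(5, 0, 41) = 1
          (5 * 1) % 41 = 5
        half=5, (5*5) % 41 = 25
      half=25, (25*25) % 41 = 10
    (5 * 10) % 41 = 9
  half=9, (9*9) % 41 = 40
(5 * 40) % 41 = 36

36


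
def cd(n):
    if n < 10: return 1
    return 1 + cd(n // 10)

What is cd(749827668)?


cd(749827668) = 1 + cd(74982766)
cd(74982766) = 1 + cd(7498276)
cd(7498276) = 1 + cd(749827)
cd(749827) = 1 + cd(74982)
cd(74982) = 1 + cd(7498)
cd(7498) = 1 + cd(749)
cd(749) = 1 + cd(74)
cd(74) = 1 + cd(7)
cd(7) = 1  (base case: 7 < 10)
Unwinding: 1 + 1 + 1 + 1 + 1 + 1 + 1 + 1 + 1 = 9

9


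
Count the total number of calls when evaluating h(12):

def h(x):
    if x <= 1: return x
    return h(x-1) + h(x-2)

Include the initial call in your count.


Let C(n) = total calls for h(n)
C(0) = 1, C(1) = 1
C(2) = 1 + C(1) + C(0) = 1 + 1 + 1 = 3
C(3) = 1 + C(2) + C(1) = 1 + 3 + 1 = 5
C(4) = 1 + C(3) + C(2) = 1 + 5 + 3 = 9
C(5) = 1 + C(4) + C(3) = 1 + 9 + 5 = 15
C(6) = 1 + C(5) + C(4) = 1 + 15 + 9 = 25
C(7) = 1 + C(6) + C(5) = 1 + 25 + 15 = 41
C(8) = 1 + C(7) + C(6) = 1 + 41 + 25 = 67
C(9) = 1 + C(8) + C(7) = 1 + 67 + 41 = 109
C(10) = 1 + C(9) + C(8) = 1 + 109 + 67 = 177
C(11) = 1 + C(10) + C(9) = 1 + 177 + 109 = 287
C(12) = 1 + C(11) + C(10) = 1 + 287 + 177 = 465

465


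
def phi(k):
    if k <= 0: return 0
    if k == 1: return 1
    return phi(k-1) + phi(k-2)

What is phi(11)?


Computing phi(11) bottom-up:
phi(0) = 0
phi(1) = 1
phi(2) = phi(1) + phi(0) = 1 + 0 = 1
phi(3) = phi(2) + phi(1) = 1 + 1 = 2
phi(4) = phi(3) + phi(2) = 2 + 1 = 3
phi(5) = phi(4) + phi(3) = 3 + 2 = 5
phi(6) = phi(5) + phi(4) = 5 + 3 = 8
phi(7) = phi(6) + phi(5) = 8 + 5 = 13
phi(8) = phi(7) + phi(6) = 13 + 8 = 21
phi(9) = phi(8) + phi(7) = 21 + 13 = 34
phi(10) = phi(9) + phi(8) = 34 + 21 = 55
phi(11) = phi(10) + phi(9) = 55 + 34 = 89

89


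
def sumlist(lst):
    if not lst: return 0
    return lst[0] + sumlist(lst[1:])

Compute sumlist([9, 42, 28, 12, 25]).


sumlist([9, 42, 28, 12, 25]) = 9 + sumlist([42, 28, 12, 25])
sumlist([42, 28, 12, 25]) = 42 + sumlist([28, 12, 25])
sumlist([28, 12, 25]) = 28 + sumlist([12, 25])
sumlist([12, 25]) = 12 + sumlist([25])
sumlist([25]) = 25 + sumlist([])
sumlist([]) = 0  (base case)
Total: 9 + 42 + 28 + 12 + 25 + 0 = 116

116


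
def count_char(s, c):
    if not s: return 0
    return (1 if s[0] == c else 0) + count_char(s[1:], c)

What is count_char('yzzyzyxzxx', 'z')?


s[0]='y' != 'z' -> 0
s[0]='z' == 'z' -> 1
s[0]='z' == 'z' -> 1
s[0]='y' != 'z' -> 0
s[0]='z' == 'z' -> 1
s[0]='y' != 'z' -> 0
s[0]='x' != 'z' -> 0
s[0]='z' == 'z' -> 1
s[0]='x' != 'z' -> 0
s[0]='x' != 'z' -> 0
Sum: 0 + 1 + 1 + 0 + 1 + 0 + 0 + 1 + 0 + 0 = 4

4


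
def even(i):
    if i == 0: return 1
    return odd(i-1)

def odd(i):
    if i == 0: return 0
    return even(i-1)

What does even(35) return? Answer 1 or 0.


even(35) = odd(34)
odd(34) = even(33)
even(33) = odd(32)
odd(32) = even(31)
even(31) = odd(30)
odd(30) = even(29)
even(29) = odd(28)
odd(28) = even(27)
even(27) = odd(26)
odd(26) = even(25)
even(25) = odd(24)
odd(24) = even(23)
even(23) = odd(22)
odd(22) = even(21)
even(21) = odd(20)
odd(20) = even(19)
even(19) = odd(18)
odd(18) = even(17)
even(17) = odd(16)
odd(16) = even(15)
even(15) = odd(14)
odd(14) = even(13)
even(13) = odd(12)
odd(12) = even(11)
even(11) = odd(10)
odd(10) = even(9)
even(9) = odd(8)
odd(8) = even(7)
even(7) = odd(6)
odd(6) = even(5)
even(5) = odd(4)
odd(4) = even(3)
even(3) = odd(2)
odd(2) = even(1)
even(1) = odd(0)
odd(0) = 0  (base case)
Result: 0

0


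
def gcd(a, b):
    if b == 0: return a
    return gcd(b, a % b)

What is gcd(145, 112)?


gcd(145, 112) = gcd(112, 33)
gcd(112, 33) = gcd(33, 13)
gcd(33, 13) = gcd(13, 7)
gcd(13, 7) = gcd(7, 6)
gcd(7, 6) = gcd(6, 1)
gcd(6, 1) = gcd(1, 0)
gcd(1, 0) = 1  (base case)

1


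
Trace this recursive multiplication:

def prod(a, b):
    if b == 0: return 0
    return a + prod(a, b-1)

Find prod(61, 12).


prod(61, 12) = 61 + prod(61, 11)
prod(61, 11) = 61 + prod(61, 10)
prod(61, 10) = 61 + prod(61, 9)
prod(61, 9) = 61 + prod(61, 8)
prod(61, 8) = 61 + prod(61, 7)
prod(61, 7) = 61 + prod(61, 6)
prod(61, 6) = 61 + prod(61, 5)
prod(61, 5) = 61 + prod(61, 4)
prod(61, 4) = 61 + prod(61, 3)
prod(61, 3) = 61 + prod(61, 2)
prod(61, 2) = 61 + prod(61, 1)
prod(61, 1) = 61 + prod(61, 0)
prod(61, 0) = 0  (base case)
Total: 61 + 61 + 61 + 61 + 61 + 61 + 61 + 61 + 61 + 61 + 61 + 61 + 0 = 732

732


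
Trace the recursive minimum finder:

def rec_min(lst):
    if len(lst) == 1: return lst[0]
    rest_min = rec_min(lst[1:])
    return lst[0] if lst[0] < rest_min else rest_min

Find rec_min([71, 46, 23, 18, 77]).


rec_min([71, 46, 23, 18, 77]): compare 71 with rec_min([46, 23, 18, 77])
rec_min([46, 23, 18, 77]): compare 46 with rec_min([23, 18, 77])
rec_min([23, 18, 77]): compare 23 with rec_min([18, 77])
rec_min([18, 77]): compare 18 with rec_min([77])
rec_min([77]) = 77  (base case)
Compare 18 with 77 -> 18
Compare 23 with 18 -> 18
Compare 46 with 18 -> 18
Compare 71 with 18 -> 18

18


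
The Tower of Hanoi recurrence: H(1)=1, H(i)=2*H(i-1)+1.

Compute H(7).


H(7) = 2 * H(6) + 1
H(6) = 2 * H(5) + 1
H(5) = 2 * H(4) + 1
H(4) = 2 * H(3) + 1
H(3) = 2 * H(2) + 1
H(2) = 2 * H(1) + 1
H(1) = 1  (base case)
H(2) = 2 * 1 + 1 = 3
H(3) = 2 * 3 + 1 = 7
H(4) = 2 * 7 + 1 = 15
H(5) = 2 * 15 + 1 = 31
H(6) = 2 * 31 + 1 = 63
H(7) = 2 * 63 + 1 = 127

127


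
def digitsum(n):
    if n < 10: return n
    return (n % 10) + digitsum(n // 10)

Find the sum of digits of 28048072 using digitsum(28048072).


digitsum(28048072) = 2 + digitsum(2804807)
digitsum(2804807) = 7 + digitsum(280480)
digitsum(280480) = 0 + digitsum(28048)
digitsum(28048) = 8 + digitsum(2804)
digitsum(2804) = 4 + digitsum(280)
digitsum(280) = 0 + digitsum(28)
digitsum(28) = 8 + digitsum(2)
digitsum(2) = 2  (base case)
Total: 2 + 7 + 0 + 8 + 4 + 0 + 8 + 2 = 31

31


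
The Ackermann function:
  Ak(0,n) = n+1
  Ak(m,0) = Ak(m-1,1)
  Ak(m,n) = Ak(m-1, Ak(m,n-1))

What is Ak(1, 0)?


Ak(1, 0) = Ak(0, 1)
  Ak(0, 1) = 2
Result: Ak(1, 0) = 2

2


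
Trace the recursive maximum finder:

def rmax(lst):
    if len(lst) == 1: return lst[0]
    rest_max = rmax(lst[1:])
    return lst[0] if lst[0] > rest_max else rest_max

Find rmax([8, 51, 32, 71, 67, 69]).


rmax([8, 51, 32, 71, 67, 69]): compare 8 with rmax([51, 32, 71, 67, 69])
rmax([51, 32, 71, 67, 69]): compare 51 with rmax([32, 71, 67, 69])
rmax([32, 71, 67, 69]): compare 32 with rmax([71, 67, 69])
rmax([71, 67, 69]): compare 71 with rmax([67, 69])
rmax([67, 69]): compare 67 with rmax([69])
rmax([69]) = 69  (base case)
Compare 67 with 69 -> 69
Compare 71 with 69 -> 71
Compare 32 with 71 -> 71
Compare 51 with 71 -> 71
Compare 8 with 71 -> 71

71


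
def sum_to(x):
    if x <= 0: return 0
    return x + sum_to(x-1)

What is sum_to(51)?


sum_to(51)
= 51 + 50 + 49 + 48 + 47 + 46 + 45 + 44 + 43 + 42 + 41 + 40 + 39 + 38 + 37 + 36 + 35 + 34 + 33 + 32 + 31 + 30 + 29 + 28 + 27 + 26 + 25 + 24 + 23 + 22 + 21 + 20 + 19 + 18 + 17 + 16 + 15 + 14 + 13 + 12 + 11 + 10 + 9 + 8 + 7 + 6 + 5 + 4 + 3 + 2 + 1 + sum_to(0)
= 51 + 50 + 49 + 48 + 47 + 46 + 45 + 44 + 43 + 42 + 41 + 40 + 39 + 38 + 37 + 36 + 35 + 34 + 33 + 32 + 31 + 30 + 29 + 28 + 27 + 26 + 25 + 24 + 23 + 22 + 21 + 20 + 19 + 18 + 17 + 16 + 15 + 14 + 13 + 12 + 11 + 10 + 9 + 8 + 7 + 6 + 5 + 4 + 3 + 2 + 1 + 0
= 1326

1326


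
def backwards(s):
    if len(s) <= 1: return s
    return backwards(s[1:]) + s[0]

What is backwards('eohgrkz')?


backwards('eohgrkz') = backwards('ohgrkz') + 'e'
backwards('ohgrkz') = backwards('hgrkz') + 'o'
backwards('hgrkz') = backwards('grkz') + 'h'
backwards('grkz') = backwards('rkz') + 'g'
backwards('rkz') = backwards('kz') + 'r'
backwards('kz') = backwards('z') + 'k'
backwards('z') = 'z'  (base case)
Concatenating: 'z' + 'k' + 'r' + 'g' + 'h' + 'o' + 'e' = 'zkrghoe'

zkrghoe


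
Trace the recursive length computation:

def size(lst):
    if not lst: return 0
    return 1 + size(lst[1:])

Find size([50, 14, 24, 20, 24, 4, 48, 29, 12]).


size([50, 14, 24, 20, 24, 4, 48, 29, 12]) = 1 + size([14, 24, 20, 24, 4, 48, 29, 12])
size([14, 24, 20, 24, 4, 48, 29, 12]) = 1 + size([24, 20, 24, 4, 48, 29, 12])
size([24, 20, 24, 4, 48, 29, 12]) = 1 + size([20, 24, 4, 48, 29, 12])
size([20, 24, 4, 48, 29, 12]) = 1 + size([24, 4, 48, 29, 12])
size([24, 4, 48, 29, 12]) = 1 + size([4, 48, 29, 12])
size([4, 48, 29, 12]) = 1 + size([48, 29, 12])
size([48, 29, 12]) = 1 + size([29, 12])
size([29, 12]) = 1 + size([12])
size([12]) = 1 + size([])
size([]) = 0  (base case)
Unwinding: 1 + 1 + 1 + 1 + 1 + 1 + 1 + 1 + 1 + 0 = 9

9


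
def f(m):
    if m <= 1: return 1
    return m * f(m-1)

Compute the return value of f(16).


f(16)
= 16 * f(15)
= 16 * 15 * f(14)
= 16 * 15 * 14 * f(13)
= 16 * 15 * 14 * 13 * f(12)
= 16 * 15 * 14 * 13 * 12 * f(11)
= 16 * 15 * 14 * 13 * 12 * 11 * f(10)
= 16 * 15 * 14 * 13 * 12 * 11 * 10 * f(9)
= 16 * 15 * 14 * 13 * 12 * 11 * 10 * 9 * f(8)
= 16 * 15 * 14 * 13 * 12 * 11 * 10 * 9 * 8 * f(7)
= 16 * 15 * 14 * 13 * 12 * 11 * 10 * 9 * 8 * 7 * f(6)
= 16 * 15 * 14 * 13 * 12 * 11 * 10 * 9 * 8 * 7 * 6 * f(5)
= 16 * 15 * 14 * 13 * 12 * 11 * 10 * 9 * 8 * 7 * 6 * 5 * f(4)
= 16 * 15 * 14 * 13 * 12 * 11 * 10 * 9 * 8 * 7 * 6 * 5 * 4 * f(3)
= 16 * 15 * 14 * 13 * 12 * 11 * 10 * 9 * 8 * 7 * 6 * 5 * 4 * 3 * f(2)
= 16 * 15 * 14 * 13 * 12 * 11 * 10 * 9 * 8 * 7 * 6 * 5 * 4 * 3 * 2 * f(1)
= 16 * 15 * 14 * 13 * 12 * 11 * 10 * 9 * 8 * 7 * 6 * 5 * 4 * 3 * 2 * 1
= 20922789888000

20922789888000


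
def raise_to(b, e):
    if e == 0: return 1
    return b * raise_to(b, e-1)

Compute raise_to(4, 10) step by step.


raise_to(4, 10)
= 4 * raise_to(4, 9)
= 4 * 4 * raise_to(4, 8)
= 4 * 4 * 4 * raise_to(4, 7)
= 4 * 4 * 4 * 4 * raise_to(4, 6)
= 4 * 4 * 4 * 4 * 4 * raise_to(4, 5)
= 4 * 4 * 4 * 4 * 4 * 4 * raise_to(4, 4)
= 4 * 4 * 4 * 4 * 4 * 4 * 4 * raise_to(4, 3)
= 4 * 4 * 4 * 4 * 4 * 4 * 4 * 4 * raise_to(4, 2)
= 4 * 4 * 4 * 4 * 4 * 4 * 4 * 4 * 4 * raise_to(4, 1)
= 4 * 4 * 4 * 4 * 4 * 4 * 4 * 4 * 4 * 4 * raise_to(4, 0)
= 4 * 4 * 4 * 4 * 4 * 4 * 4 * 4 * 4 * 4 * 1
= 1048576

1048576
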